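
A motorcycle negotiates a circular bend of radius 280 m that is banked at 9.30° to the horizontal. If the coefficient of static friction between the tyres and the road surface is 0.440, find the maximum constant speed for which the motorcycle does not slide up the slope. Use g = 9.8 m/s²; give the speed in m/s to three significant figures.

42.3 m/s

At the maximum speed, friction acts down the slope at its limiting value f = μN. Radially (horizontal, toward centre): N sinθ + μN cosθ = mv²/r. Vertically: N cosθ − μN sinθ = mg.
Dividing: v² = r g (sinθ + μcosθ)/(cosθ − μsinθ).
sinθ + μcosθ = 0.1616 + 0.440×0.9869 = 0.5958; cosθ − μsinθ = 0.9869 − 0.440×0.1616 = 0.9158.
v² = 280 × 9.8 × 0.5958/0.9158 = 1785 m²/s², so v = 42.25 m/s.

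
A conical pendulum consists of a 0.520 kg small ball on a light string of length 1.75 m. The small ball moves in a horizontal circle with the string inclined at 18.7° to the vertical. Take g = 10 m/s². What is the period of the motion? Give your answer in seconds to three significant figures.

r = L sinθ = 0.5611 m. From T sinθ = mω²r and T cosθ = mg: tanθ = ω²r/g, so ω² = g tanθ / r = g/(L cosθ).
ω = √(g/(L cosθ)) = √(10.0/(1.75 × 0.9472)) = √6.033 = 2.456 rad/s.
Period = 2π/ω = 2.558 s.

2.56 s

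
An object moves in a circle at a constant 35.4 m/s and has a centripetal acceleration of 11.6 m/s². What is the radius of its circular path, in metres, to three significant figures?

a_c = v²/r ⇒ r = v²/a_c = (35.4)²/11.6 = 1253/11.6 = 108.0 m.

108 m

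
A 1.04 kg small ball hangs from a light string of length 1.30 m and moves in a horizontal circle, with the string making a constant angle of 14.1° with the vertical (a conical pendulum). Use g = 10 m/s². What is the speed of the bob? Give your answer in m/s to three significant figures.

0.892 m/s

The radius of the circle is r = L sinθ = 1.30 × sin 14.1° = 0.3167 m.
Horizontally T sinθ = mv²/r and vertically T cosθ = mg, so tanθ = v²/(rg).
v = √(r g tanθ) = √(0.3167 × 10.0 × 0.2512) = √0.7955 = 0.8919 m/s.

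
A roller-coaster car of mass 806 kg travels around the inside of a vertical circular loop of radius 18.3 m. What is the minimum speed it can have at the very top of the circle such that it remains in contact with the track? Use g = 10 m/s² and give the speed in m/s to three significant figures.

At the top, both weight mg and N point toward the centre: N + mg = mv²/r.
At minimum speed N → 0, so mg = mv_min²/r ⇒ v_min = √(g r) = √(10.0 × 18.3) = 13.53 m/s.

13.5 m/s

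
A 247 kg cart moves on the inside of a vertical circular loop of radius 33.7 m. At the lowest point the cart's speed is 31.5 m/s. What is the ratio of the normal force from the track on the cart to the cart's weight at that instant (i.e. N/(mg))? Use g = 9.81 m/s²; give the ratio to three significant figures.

4.00

At the bottom, N − mg = mv²/r, so N = m(v²/r + g) and N/(mg) = v²/(rg) + 1 = (31.5)²/(33.7 × 9.81) + 1 = 3.001 + 1 = 4.001.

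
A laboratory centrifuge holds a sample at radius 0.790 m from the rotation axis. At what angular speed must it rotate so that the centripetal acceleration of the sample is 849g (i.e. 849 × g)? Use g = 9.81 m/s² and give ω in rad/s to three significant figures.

Centripetal acceleration a_c = ω²r. Setting ω²r = 849g:
ω = √(849g / r) = √(849 × 9.81 / 0.790) = √10540 = 102.7 rad/s.

103 rad/s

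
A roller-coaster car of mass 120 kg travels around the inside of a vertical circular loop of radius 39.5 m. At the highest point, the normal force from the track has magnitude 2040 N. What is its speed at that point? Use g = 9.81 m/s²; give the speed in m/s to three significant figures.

At the top, N + mg = mv²/r, so v = √(r(N/m + g)) = √(39.5 × (2040/120 + 9.81)) = √(39.5 × 26.81) = √1059 = 32.54 m/s.

32.5 m/s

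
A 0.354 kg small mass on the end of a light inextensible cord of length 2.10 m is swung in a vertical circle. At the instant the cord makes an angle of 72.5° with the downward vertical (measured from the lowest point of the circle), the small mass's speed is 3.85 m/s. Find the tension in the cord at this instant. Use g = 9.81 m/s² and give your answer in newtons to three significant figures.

3.54 N

Take the radial direction toward the centre of the circle as positive. The component of the weight along the string toward the centre is −mg cos φ (φ measured from the bottom), so Newton's second law along the string gives T − mg cos φ = m v²/r.
cos 72.5° = 0.3007, so T = m(v²/r + g cos φ) = 0.354 × ((3.85)²/2.10 + 9.81 × 0.3007) = 0.354 × (7.058 + (2.950)) = 0.354 × 10.01 = 3.543 N.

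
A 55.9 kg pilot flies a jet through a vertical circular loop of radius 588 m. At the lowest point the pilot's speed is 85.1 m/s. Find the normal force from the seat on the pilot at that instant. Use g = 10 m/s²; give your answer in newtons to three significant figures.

1250 N

At the lowest point, N points up (toward the centre) and the weight mg points down (away from the centre), so the net inward force is N − mg = mv²/r.
N = m(v²/r + g) = 55.9 × ((85.1)²/588 + 10.0) = 55.9 × (12.32 + 10.0) = 55.9 × 22.32 = 1247 N.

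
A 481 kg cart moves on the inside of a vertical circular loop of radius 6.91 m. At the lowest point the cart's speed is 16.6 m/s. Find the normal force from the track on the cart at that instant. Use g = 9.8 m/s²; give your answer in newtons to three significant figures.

23900 N

At the lowest point, N points up (toward the centre) and the weight mg points down (away from the centre), so the net inward force is N − mg = mv²/r.
N = m(v²/r + g) = 481 × ((16.6)²/6.91 + 9.8) = 481 × (39.88 + 9.8) = 481 × 49.68 = 23900 N.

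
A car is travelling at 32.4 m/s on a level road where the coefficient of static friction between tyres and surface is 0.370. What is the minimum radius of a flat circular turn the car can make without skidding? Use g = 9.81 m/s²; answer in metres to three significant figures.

At the limit, μ_s m g = m v²/r, so r_min = v²/(μ_s g) = (32.4)²/(0.370 × 9.81) = 1050/3.630 = 289.2 m.

289 m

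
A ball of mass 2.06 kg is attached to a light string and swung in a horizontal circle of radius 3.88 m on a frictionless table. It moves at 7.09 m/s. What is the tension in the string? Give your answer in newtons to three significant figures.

The tension is the only horizontal force, so it supplies the full centripetal force: T = m v²/r = 2.06 × (7.090)²/3.88 = 2.06 × 50.27/3.88 = 26.69 N.

26.7 N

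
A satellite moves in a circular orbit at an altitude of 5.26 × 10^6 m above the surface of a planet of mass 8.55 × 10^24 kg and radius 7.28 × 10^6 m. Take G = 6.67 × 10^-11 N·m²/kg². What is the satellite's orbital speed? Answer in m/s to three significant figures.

Orbital radius r = R + h = 7.28 × 10^6 + 5.26 × 10^6 = 1.254 × 10^7 m.
Gravity supplies the centripetal force: G M m / r² = m v² / r, so v = √(GM/r).
v = √(6.67 × 10^-11 × 8.55 × 10^24 / 1.254 × 10^7) = √(4.548 × 10^7) = 6744 m/s.

6740 m/s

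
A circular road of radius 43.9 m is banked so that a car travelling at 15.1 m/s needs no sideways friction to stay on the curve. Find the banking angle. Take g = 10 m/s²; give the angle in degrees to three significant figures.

27.4°

With no friction, the horizontal component of the normal force provides the centripetal force: N sinθ = mv²/r, while N cosθ = mg vertically.
Dividing: tanθ = v²/(r g) = (15.1)²/(43.9 × 10.0) = 228.0/439.0 = 0.5194.
θ = arctan(0.5194) = 27.45°.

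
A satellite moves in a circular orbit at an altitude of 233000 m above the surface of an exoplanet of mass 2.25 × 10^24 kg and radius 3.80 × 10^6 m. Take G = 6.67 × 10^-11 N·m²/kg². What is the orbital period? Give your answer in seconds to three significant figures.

r = R + h = 3.80 × 10^6 + 233000 = 4.033 × 10^6 m. Gravity provides the centripetal force: G M m / r² = m v² / r ⇒ v = √(GM/r) = 6100 m/s.
T = 2πr/v = 2π × 4.033 × 10^6 / 6100 = 4154 s.

4150 s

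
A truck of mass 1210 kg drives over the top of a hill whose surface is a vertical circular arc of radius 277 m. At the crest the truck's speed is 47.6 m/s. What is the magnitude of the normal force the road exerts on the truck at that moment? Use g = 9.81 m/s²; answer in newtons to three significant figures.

1970 N

At the crest the centripetal acceleration points downward (toward the centre of the arc), so mg − N = mv²/r.
N = m(g − v²/r) = 1210 × (9.81 − (47.6)²/277) = 1210 × (9.81 − 8.180) = 1210 × 1.630 = 1973 N.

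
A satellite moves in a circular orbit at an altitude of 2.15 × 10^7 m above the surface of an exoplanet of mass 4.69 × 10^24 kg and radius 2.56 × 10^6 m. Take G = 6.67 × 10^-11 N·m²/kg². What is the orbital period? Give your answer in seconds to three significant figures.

r = R + h = 2.56 × 10^6 + 2.15 × 10^7 = 2.406 × 10^7 m. Gravity provides the centripetal force: G M m / r² = m v² / r ⇒ v = √(GM/r) = 3606 m/s.
T = 2πr/v = 2π × 2.406 × 10^7 / 3606 = 41930 s.

41900 s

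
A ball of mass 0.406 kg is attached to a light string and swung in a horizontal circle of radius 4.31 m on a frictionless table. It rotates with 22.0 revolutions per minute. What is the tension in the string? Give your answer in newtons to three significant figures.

ω = 22.0 rev/min × 2π/60 = 2.304 rad/s, so v = ωr = 2.304 × 4.31 = 9.930 m/s.
The tension is the only horizontal force, so it supplies the full centripetal force: T = m v²/r = 0.406 × (9.930)²/4.31 = 0.406 × 98.60/4.31 = 9.288 N.

9.29 N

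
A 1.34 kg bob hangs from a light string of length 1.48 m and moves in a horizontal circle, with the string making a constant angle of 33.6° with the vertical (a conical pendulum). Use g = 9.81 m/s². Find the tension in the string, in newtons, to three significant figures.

Vertically the bob has no acceleration, so T cosθ = mg.
T = mg/cosθ = 1.34 × 9.81 / cos 33.6° = 13.15/0.8329 = 15.78 N.

15.8 N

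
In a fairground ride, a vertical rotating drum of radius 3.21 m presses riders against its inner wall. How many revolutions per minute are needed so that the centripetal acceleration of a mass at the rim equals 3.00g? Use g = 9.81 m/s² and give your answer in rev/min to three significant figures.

28.9 rev/min

Require ω²r = 3.00g, so ω = √(3.00 × 9.81/3.21) = 3.028 rad/s.
In rev/min: ω × 60/(2π) = 3.028 × 60/(2π) = 28.91 rev/min.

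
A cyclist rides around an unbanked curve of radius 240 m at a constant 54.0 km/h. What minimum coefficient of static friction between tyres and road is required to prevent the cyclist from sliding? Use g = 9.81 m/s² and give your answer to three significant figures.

0.0956

v = 54.0/3.6 = 15.00 m/s.
Friction provides the centripetal force: μ_s m g = m v²/r, so μ_s = v²/(g r) = (15.00)²/(9.81 × 240) = 225.0/2354 = 0.09557.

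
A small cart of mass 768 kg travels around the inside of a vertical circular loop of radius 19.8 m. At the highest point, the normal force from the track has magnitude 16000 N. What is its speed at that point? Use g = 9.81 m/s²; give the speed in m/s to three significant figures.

24.6 m/s

At the top, N + mg = mv²/r, so v = √(r(N/m + g)) = √(19.8 × (16000/768 + 9.81)) = √(19.8 × 30.64) = √606.7 = 24.63 m/s.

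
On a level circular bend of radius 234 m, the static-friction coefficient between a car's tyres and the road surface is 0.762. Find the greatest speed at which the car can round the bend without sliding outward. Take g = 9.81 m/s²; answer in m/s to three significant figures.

Friction provides the centripetal force on a flat curve. At maximum speed it is at its limiting value: μ_s m g = m v²/r.
Mass cancels: v_max = √(μ_s g r) = √(0.762 × 9.81 × 234) = √1749 = 41.82 m/s.

41.8 m/s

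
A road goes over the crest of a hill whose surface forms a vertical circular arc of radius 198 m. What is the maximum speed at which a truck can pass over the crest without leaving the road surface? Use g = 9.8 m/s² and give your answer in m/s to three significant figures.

44.0 m/s

At the crest the centre of the circle is below the truck, so the net downward (centripetal) force is mg − N = mv²/r.
The truck leaves the road when N → 0, giving v_max = √(g r) = √(9.8 × 198) = 44.05 m/s.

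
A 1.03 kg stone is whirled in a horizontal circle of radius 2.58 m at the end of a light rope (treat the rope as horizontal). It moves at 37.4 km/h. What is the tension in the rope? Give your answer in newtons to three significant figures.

43.1 N

v = 37.4 km/h = 37.4/3.6 = 10.39 m/s.
The tension is the only horizontal force, so it supplies the full centripetal force: T = m v²/r = 1.03 × (10.39)²/2.58 = 1.03 × 107.9/2.58 = 43.09 N.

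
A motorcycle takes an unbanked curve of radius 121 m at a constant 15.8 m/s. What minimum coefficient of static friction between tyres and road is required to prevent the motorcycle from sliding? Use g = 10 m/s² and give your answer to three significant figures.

0.206

Friction provides the centripetal force: μ_s m g = m v²/r, so μ_s = v²/(g r) = (15.80)²/(10.0 × 121) = 249.6/1210 = 0.2063.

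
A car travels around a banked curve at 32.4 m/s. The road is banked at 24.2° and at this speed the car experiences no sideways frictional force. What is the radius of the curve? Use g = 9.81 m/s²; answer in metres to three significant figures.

Frictionless banking: tanθ = v²/(rg), so r = v²/(g tanθ).
r = (32.4)²/(9.81 × tan 24.2°) = 1050/(9.81 × 0.4494) = 1050/4.409 = 238.1 m.

238 m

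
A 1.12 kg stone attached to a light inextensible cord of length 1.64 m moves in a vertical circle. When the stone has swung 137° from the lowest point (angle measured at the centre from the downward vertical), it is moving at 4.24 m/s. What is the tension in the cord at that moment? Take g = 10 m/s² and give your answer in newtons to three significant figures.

4.09 N

Take the radial direction toward the centre of the circle as positive. The component of the weight along the string toward the centre is −mg cos φ (φ measured from the bottom), so Newton's second law along the string gives T − mg cos φ = m v²/r.
cos 137° = -0.7314, so T = m(v²/r + g cos φ) = 1.12 × ((4.24)²/1.64 + 10.0 × -0.7314) = 1.12 × (10.96 + (-7.314)) = 1.12 × 3.648 = 4.086 N.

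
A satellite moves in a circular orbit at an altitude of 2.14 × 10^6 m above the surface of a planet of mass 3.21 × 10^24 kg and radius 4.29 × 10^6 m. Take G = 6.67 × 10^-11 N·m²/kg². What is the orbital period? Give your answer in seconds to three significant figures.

r = R + h = 4.29 × 10^6 + 2.14 × 10^6 = 6.430 × 10^6 m. Gravity provides the centripetal force: G M m / r² = m v² / r ⇒ v = √(GM/r) = 5770 m/s.
T = 2πr/v = 2π × 6.430 × 10^6 / 5770 = 7001 s.

7000 s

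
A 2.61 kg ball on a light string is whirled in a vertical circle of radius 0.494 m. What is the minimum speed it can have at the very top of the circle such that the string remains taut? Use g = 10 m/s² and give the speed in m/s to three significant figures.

2.22 m/s

At the highest point the centre is directly below, so both the weight and T act inward: T + mg = mv²/r.
At minimum speed T → 0, so mg = mv_min²/r ⇒ v_min = √(g r) = √(10.0 × 0.494) = 2.223 m/s.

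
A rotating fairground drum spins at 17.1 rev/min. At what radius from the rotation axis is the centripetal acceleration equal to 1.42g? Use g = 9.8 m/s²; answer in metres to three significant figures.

ω = 17.1 rev/min × 2π/60 = 1.791 rad/s.
a_c = ω²r = 1.42g ⇒ r = 1.42 × 9.8 / (1.791)² = 13.92/3.207 = 4.340 m.

4.34 m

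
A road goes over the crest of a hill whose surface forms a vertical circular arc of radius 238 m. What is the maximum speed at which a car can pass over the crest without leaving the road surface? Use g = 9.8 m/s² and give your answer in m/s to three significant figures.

48.3 m/s

At the crest the centre of the circle is below the car, so the net downward (centripetal) force is mg − N = mv²/r.
The car leaves the road when N → 0, giving v_max = √(g r) = √(9.8 × 238) = 48.29 m/s.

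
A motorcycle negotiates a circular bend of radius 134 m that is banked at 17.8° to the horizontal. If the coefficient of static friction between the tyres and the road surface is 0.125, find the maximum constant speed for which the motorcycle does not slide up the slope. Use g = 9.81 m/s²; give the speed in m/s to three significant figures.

At the maximum speed, friction acts down the slope at its limiting value f = μN. Radially (horizontal, toward centre): N sinθ + μN cosθ = mv²/r. Vertically: N cosθ − μN sinθ = mg.
Dividing: v² = r g (sinθ + μcosθ)/(cosθ − μsinθ).
sinθ + μcosθ = 0.3057 + 0.125×0.9521 = 0.4247; cosθ − μsinθ = 0.9521 − 0.125×0.3057 = 0.9139.
v² = 134 × 9.81 × 0.4247/0.9139 = 610.9 m²/s², so v = 24.72 m/s.

24.7 m/s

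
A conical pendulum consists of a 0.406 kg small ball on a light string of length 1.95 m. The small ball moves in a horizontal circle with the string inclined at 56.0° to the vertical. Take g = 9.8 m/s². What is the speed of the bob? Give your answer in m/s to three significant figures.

4.85 m/s

The radius of the circle is r = L sinθ = 1.95 × sin 56.0° = 1.617 m.
Horizontally T sinθ = mv²/r and vertically T cosθ = mg, so tanθ = v²/(rg).
v = √(r g tanθ) = √(1.617 × 9.8 × 1.483) = √23.49 = 4.846 m/s.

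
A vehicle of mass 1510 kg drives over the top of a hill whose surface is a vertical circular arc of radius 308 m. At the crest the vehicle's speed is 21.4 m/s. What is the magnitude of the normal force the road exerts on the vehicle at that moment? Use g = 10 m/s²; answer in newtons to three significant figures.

12900 N

At the crest the centripetal acceleration points downward (toward the centre of the arc), so mg − N = mv²/r.
N = m(g − v²/r) = 1510 × (10.0 − (21.4)²/308) = 1510 × (10.0 − 1.487) = 1510 × 8.513 = 12850 N.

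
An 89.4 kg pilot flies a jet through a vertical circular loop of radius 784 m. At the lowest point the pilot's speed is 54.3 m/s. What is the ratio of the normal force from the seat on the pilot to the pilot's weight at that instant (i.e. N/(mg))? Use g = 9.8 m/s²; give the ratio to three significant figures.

1.38

At the bottom, N − mg = mv²/r, so N = m(v²/r + g) and N/(mg) = v²/(rg) + 1 = (54.3)²/(784 × 9.8) + 1 = 0.3838 + 1 = 1.384.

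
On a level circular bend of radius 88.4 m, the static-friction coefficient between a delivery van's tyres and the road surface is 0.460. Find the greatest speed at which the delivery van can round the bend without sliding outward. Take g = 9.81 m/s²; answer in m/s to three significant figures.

20.0 m/s

The only inward force on a level bend is static friction, so at the limit f_s = μ_s N = μ_s m g = m v²/r.
Mass cancels: v_max = √(μ_s g r) = √(0.460 × 9.81 × 88.4) = √398.9 = 19.97 m/s.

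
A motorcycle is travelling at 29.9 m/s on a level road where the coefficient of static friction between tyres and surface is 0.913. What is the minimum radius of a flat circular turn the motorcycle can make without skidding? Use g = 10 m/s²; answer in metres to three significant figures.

97.9 m

At the limit, μ_s m g = m v²/r, so r_min = v²/(μ_s g) = (29.9)²/(0.913 × 10.0) = 894.0/9.130 = 97.92 m.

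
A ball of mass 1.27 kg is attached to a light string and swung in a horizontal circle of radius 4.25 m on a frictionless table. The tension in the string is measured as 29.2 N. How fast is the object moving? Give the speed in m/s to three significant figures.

9.89 m/s

T = m v²/r ⇒ v = √(T r / m) = √(29.2 × 4.25 / 1.27) = √97.72 = 9.885 m/s.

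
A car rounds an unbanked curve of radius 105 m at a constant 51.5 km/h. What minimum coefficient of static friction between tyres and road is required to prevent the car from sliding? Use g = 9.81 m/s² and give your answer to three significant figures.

0.199

v = 51.5/3.6 = 14.31 m/s.
Friction provides the centripetal force: μ_s m g = m v²/r, so μ_s = v²/(g r) = (14.31)²/(9.81 × 105) = 204.6/1030 = 0.1987.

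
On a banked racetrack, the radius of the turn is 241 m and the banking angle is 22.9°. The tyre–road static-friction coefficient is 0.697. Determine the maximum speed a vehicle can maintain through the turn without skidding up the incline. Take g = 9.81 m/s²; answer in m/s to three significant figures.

61.2 m/s

At the maximum speed, friction acts down the slope at its limiting value f = μN. Radially (horizontal, toward centre): N sinθ + μN cosθ = mv²/r. Vertically: N cosθ − μN sinθ = mg.
Dividing: v² = r g (sinθ + μcosθ)/(cosθ − μsinθ).
sinθ + μcosθ = 0.3891 + 0.697×0.9212 = 1.031; cosθ − μsinθ = 0.9212 − 0.697×0.3891 = 0.6500.
v² = 241 × 9.81 × 1.031/0.6500 = 3751 m²/s², so v = 61.24 m/s.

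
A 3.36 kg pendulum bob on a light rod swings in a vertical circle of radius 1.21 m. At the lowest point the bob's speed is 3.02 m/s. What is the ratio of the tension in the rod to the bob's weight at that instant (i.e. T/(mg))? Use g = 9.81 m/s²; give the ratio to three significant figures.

1.77

At the bottom, T − mg = mv²/r, so T = m(v²/r + g) and T/(mg) = v²/(rg) + 1 = (3.02)²/(1.21 × 9.81) + 1 = 0.7684 + 1 = 1.768.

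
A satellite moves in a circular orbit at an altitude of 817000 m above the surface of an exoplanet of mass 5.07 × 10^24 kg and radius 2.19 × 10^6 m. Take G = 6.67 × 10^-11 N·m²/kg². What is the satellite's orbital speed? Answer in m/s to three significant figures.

10600 m/s

Orbital radius r = R + h = 2.19 × 10^6 + 817000 = 3.007 × 10^6 m.
Gravity supplies the centripetal force: G M m / r² = m v² / r, so v = √(GM/r).
v = √(6.67 × 10^-11 × 5.07 × 10^24 / 3.007 × 10^6) = √(1.125 × 10^8) = 10600 m/s.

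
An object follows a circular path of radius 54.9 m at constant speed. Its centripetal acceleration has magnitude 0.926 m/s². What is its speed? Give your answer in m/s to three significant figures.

a_c = v²/r ⇒ v = √(a_c · r) = √(0.926 × 54.9) = √50.84 = 7.130 m/s.

7.13 m/s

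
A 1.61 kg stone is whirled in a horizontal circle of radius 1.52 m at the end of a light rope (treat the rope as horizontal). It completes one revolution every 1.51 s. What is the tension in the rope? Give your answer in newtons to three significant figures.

v = 2πr/T = 2π × 1.52/1.51 = 6.325 m/s.
The tension is the only horizontal force, so it supplies the full centripetal force: T = m v²/r = 1.61 × (6.325)²/1.52 = 1.61 × 40.00/1.52 = 42.37 N.

42.4 N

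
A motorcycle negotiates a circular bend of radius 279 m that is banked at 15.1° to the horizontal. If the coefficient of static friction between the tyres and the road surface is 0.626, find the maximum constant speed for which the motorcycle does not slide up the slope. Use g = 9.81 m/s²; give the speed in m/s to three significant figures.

54.3 m/s

At the maximum speed, friction acts down the slope at its limiting value f = μN. Radially (horizontal, toward centre): N sinθ + μN cosθ = mv²/r. Vertically: N cosθ − μN sinθ = mg.
Dividing: v² = r g (sinθ + μcosθ)/(cosθ − μsinθ).
sinθ + μcosθ = 0.2605 + 0.626×0.9655 = 0.8649; cosθ − μsinθ = 0.9655 − 0.626×0.2605 = 0.8024.
v² = 279 × 9.81 × 0.8649/0.8024 = 2950 m²/s², so v = 54.32 m/s.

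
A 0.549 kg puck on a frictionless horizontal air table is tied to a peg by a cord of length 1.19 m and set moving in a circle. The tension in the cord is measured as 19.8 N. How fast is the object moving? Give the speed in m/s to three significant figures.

T = m v²/r ⇒ v = √(T r / m) = √(19.8 × 1.19 / 0.549) = √42.92 = 6.551 m/s.

6.55 m/s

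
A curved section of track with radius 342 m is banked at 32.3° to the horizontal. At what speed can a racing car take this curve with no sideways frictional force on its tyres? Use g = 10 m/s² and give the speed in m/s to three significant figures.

On a frictionless banked curve, N sinθ = mv²/r and N cosθ = mg, so tanθ = v²/(rg).
v = √(r g tanθ) = √(342 × 10.0 × tan 32.3°) = √(342 × 10.0 × 0.6322) = √2162 = 46.50 m/s.

46.5 m/s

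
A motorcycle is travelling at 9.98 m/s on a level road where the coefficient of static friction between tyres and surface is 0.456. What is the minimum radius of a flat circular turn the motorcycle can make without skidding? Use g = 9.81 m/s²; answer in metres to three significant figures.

22.3 m

At the limit, μ_s m g = m v²/r, so r_min = v²/(μ_s g) = (9.98)²/(0.456 × 9.81) = 99.60/4.473 = 22.27 m.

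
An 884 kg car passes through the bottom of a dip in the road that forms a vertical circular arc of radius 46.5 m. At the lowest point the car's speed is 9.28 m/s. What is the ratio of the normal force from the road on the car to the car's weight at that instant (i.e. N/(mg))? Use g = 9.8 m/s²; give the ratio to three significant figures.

At the bottom, N − mg = mv²/r, so N = m(v²/r + g) and N/(mg) = v²/(rg) + 1 = (9.28)²/(46.5 × 9.8) + 1 = 0.1890 + 1 = 1.189.

1.19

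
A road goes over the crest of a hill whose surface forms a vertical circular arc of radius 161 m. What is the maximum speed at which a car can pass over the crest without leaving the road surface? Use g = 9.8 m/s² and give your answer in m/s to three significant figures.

39.7 m/s

At the crest the centre of the circle is below the car, so the net downward (centripetal) force is mg − N = mv²/r.
The car leaves the road when N → 0, giving v_max = √(g r) = √(9.8 × 161) = 39.72 m/s.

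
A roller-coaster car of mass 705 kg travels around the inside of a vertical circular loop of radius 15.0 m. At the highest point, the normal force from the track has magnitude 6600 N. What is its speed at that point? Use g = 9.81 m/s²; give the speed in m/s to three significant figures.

17.0 m/s

At the top, N + mg = mv²/r, so v = √(r(N/m + g)) = √(15.0 × (6600/705 + 9.81)) = √(15.0 × 19.17) = √287.6 = 16.96 m/s.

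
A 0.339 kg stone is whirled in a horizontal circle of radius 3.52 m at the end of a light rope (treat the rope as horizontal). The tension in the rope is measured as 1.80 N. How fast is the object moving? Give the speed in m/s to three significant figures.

4.32 m/s

T = m v²/r ⇒ v = √(T r / m) = √(1.80 × 3.52 / 0.339) = √18.69 = 4.323 m/s.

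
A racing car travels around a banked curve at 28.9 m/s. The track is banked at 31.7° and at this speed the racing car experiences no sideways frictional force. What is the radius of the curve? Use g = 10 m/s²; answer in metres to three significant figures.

135 m

Frictionless banking: tanθ = v²/(rg), so r = v²/(g tanθ).
r = (28.9)²/(10.0 × tan 31.7°) = 835.2/(10.0 × 0.6176) = 835.2/6.176 = 135.2 m.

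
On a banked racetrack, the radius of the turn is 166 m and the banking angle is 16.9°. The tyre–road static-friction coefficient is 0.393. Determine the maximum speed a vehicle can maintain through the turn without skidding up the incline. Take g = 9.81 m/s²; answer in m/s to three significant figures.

35.9 m/s

At the maximum speed, friction acts down the slope at its limiting value f = μN. Radially (horizontal, toward centre): N sinθ + μN cosθ = mv²/r. Vertically: N cosθ − μN sinθ = mg.
Dividing: v² = r g (sinθ + μcosθ)/(cosθ − μsinθ).
sinθ + μcosθ = 0.2907 + 0.393×0.9568 = 0.6667; cosθ − μsinθ = 0.9568 − 0.393×0.2907 = 0.8426.
v² = 166 × 9.81 × 0.6667/0.8426 = 1289 m²/s², so v = 35.90 m/s.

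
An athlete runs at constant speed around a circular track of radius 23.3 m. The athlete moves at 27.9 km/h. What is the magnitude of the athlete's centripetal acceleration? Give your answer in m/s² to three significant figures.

v = 27.9 km/h = 27.9/3.6 = 7.750 m/s.
a_c = v²/r = (7.750)²/23.3 = 60.06/23.3 = 2.578 m/s².

2.58 m/s²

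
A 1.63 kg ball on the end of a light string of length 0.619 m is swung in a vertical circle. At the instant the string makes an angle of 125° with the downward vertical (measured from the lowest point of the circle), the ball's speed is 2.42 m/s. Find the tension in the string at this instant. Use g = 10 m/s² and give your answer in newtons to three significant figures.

Take the radial direction toward the centre of the circle as positive. The component of the weight along the string toward the centre is −mg cos φ (φ measured from the bottom), so Newton's second law along the string gives T − mg cos φ = m v²/r.
cos 125° = -0.5736, so T = m(v²/r + g cos φ) = 1.63 × ((2.42)²/0.619 + 10.0 × -0.5736) = 1.63 × (9.461 + (-5.736)) = 1.63 × 3.725 = 6.072 N.

6.07 N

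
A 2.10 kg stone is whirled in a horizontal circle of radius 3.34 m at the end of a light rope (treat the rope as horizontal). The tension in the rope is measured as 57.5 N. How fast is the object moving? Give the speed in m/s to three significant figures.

9.56 m/s

T = m v²/r ⇒ v = √(T r / m) = √(57.5 × 3.34 / 2.10) = √91.45 = 9.563 m/s.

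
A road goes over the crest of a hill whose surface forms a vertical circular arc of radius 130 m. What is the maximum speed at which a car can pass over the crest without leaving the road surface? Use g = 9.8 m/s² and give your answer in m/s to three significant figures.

At the crest the centre of the circle is below the car, so the net downward (centripetal) force is mg − N = mv²/r.
The car leaves the road when N → 0, giving v_max = √(g r) = √(9.8 × 130) = 35.69 m/s.

35.7 m/s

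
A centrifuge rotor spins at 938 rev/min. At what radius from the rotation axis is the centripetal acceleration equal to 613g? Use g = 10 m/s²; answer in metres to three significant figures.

0.635 m

ω = 938 rev/min × 2π/60 = 98.23 rad/s.
a_c = ω²r = 613g ⇒ r = 613 × 10.0 / (98.23)² = 6130/9649 = 0.6353 m.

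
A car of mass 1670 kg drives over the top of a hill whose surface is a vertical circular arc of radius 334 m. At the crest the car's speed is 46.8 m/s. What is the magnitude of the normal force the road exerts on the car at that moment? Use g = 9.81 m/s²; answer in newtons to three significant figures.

At the crest the centripetal acceleration points downward (toward the centre of the arc), so mg − N = mv²/r.
N = m(g − v²/r) = 1670 × (9.81 − (46.8)²/334) = 1670 × (9.81 − 6.558) = 1670 × 3.252 = 5432 N.

5430 N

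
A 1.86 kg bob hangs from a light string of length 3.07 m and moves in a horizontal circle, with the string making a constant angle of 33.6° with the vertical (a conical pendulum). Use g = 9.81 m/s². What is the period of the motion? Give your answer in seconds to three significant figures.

r = L sinθ = 1.699 m. From T sinθ = mω²r and T cosθ = mg: tanθ = ω²r/g, so ω² = g tanθ / r = g/(L cosθ).
ω = √(g/(L cosθ)) = √(9.81/(3.07 × 0.8329)) = √3.836 = 1.959 rad/s.
Period = 2π/ω = 3.208 s.

3.21 s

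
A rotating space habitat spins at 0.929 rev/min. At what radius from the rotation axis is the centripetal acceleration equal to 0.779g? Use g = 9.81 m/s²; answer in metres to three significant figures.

807 m

ω = 0.929 rev/min × 2π/60 = 0.09728 rad/s.
a_c = ω²r = 0.779g ⇒ r = 0.779 × 9.81 / (0.09728)² = 7.642/0.009464 = 807.5 m.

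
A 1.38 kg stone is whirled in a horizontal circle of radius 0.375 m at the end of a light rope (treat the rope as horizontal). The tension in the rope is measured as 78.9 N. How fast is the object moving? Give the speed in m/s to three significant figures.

T = m v²/r ⇒ v = √(T r / m) = √(78.9 × 0.375 / 1.38) = √21.44 = 4.630 m/s.

4.63 m/s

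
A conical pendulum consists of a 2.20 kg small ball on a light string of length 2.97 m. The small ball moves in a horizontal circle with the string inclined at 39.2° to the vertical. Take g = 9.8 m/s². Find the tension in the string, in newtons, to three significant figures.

27.8 N

Vertically the bob has no acceleration, so T cosθ = mg.
T = mg/cosθ = 2.20 × 9.8 / cos 39.2° = 21.56/0.7749 = 27.82 N.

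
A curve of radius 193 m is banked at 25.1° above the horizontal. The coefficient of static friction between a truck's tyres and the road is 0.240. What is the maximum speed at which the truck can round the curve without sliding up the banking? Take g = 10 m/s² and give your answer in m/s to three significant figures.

39.2 m/s

At the maximum speed, friction acts down the slope at its limiting value f = μN. Radially (horizontal, toward centre): N sinθ + μN cosθ = mv²/r. Vertically: N cosθ − μN sinθ = mg.
Dividing: v² = r g (sinθ + μcosθ)/(cosθ − μsinθ).
sinθ + μcosθ = 0.4242 + 0.240×0.9056 = 0.6415; cosθ − μsinθ = 0.9056 − 0.240×0.4242 = 0.8038.
v² = 193 × 10.0 × 0.6415/0.8038 = 1540 m²/s², so v = 39.25 m/s.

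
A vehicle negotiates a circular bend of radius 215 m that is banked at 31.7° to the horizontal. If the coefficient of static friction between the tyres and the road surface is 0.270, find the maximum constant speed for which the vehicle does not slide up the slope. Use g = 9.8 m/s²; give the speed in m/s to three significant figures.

At the maximum speed, friction acts down the slope at its limiting value f = μN. Radially (horizontal, toward centre): N sinθ + μN cosθ = mv²/r. Vertically: N cosθ − μN sinθ = mg.
Dividing: v² = r g (sinθ + μcosθ)/(cosθ − μsinθ).
sinθ + μcosθ = 0.5255 + 0.270×0.8508 = 0.7552; cosθ − μsinθ = 0.8508 − 0.270×0.5255 = 0.7089.
v² = 215 × 9.8 × 0.7552/0.7089 = 2244 m²/s², so v = 47.38 m/s.

47.4 m/s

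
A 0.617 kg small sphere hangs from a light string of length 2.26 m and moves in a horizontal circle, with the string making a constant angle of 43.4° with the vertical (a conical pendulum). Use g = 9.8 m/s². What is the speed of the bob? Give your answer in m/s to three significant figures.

3.79 m/s

The radius of the circle is r = L sinθ = 2.26 × sin 43.4° = 1.553 m.
Horizontally T sinθ = mv²/r and vertically T cosθ = mg, so tanθ = v²/(rg).
v = √(r g tanθ) = √(1.553 × 9.8 × 0.9457) = √14.39 = 3.793 m/s.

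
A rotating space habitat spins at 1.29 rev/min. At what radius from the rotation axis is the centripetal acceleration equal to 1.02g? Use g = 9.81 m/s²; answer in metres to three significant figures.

ω = 1.29 rev/min × 2π/60 = 0.1351 rad/s.
a_c = ω²r = 1.02g ⇒ r = 1.02 × 9.81 / (0.1351)² = 10.01/0.01825 = 548.3 m.

548 m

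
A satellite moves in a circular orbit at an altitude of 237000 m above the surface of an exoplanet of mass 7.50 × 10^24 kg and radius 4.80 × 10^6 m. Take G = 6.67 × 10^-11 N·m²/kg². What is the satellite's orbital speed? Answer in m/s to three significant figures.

9970 m/s

Orbital radius r = R + h = 4.80 × 10^6 + 237000 = 5.037 × 10^6 m.
Gravity supplies the centripetal force: G M m / r² = m v² / r, so v = √(GM/r).
v = √(6.67 × 10^-11 × 7.50 × 10^24 / 5.037 × 10^6) = √(9.932 × 10^7) = 9966 m/s.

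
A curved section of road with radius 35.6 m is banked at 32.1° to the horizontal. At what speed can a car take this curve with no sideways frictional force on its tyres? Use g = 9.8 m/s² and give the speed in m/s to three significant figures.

14.8 m/s

On a frictionless banked curve, N sinθ = mv²/r and N cosθ = mg, so tanθ = v²/(rg).
v = √(r g tanθ) = √(35.6 × 9.8 × tan 32.1°) = √(35.6 × 9.8 × 0.6273) = √218.9 = 14.79 m/s.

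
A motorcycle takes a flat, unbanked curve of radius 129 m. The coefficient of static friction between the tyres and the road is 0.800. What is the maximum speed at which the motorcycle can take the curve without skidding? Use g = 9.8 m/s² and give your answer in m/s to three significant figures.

On a flat curve, static friction is the only horizontal force, so it must supply the full centripetal force: μ_s m g = m v²/r.
Mass cancels: v_max = √(μ_s g r) = √(0.800 × 9.8 × 129) = √1011 = 31.80 m/s.

31.8 m/s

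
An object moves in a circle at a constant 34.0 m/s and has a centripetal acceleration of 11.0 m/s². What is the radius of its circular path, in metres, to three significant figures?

a_c = v²/r ⇒ r = v²/a_c = (34.0)²/11.0 = 1156/11.0 = 105.1 m.

105 m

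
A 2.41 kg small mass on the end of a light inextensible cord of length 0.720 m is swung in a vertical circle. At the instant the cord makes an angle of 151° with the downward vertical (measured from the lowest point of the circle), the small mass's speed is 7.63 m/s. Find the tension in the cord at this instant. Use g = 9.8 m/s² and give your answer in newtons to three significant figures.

174 N

Take the radial direction toward the centre of the circle as positive. The component of the weight along the string toward the centre is −mg cos φ (φ measured from the bottom), so Newton's second law along the string gives T − mg cos φ = m v²/r.
cos 151° = -0.8746, so T = m(v²/r + g cos φ) = 2.41 × ((7.63)²/0.720 + 9.8 × -0.8746) = 2.41 × (80.86 + (-8.571)) = 2.41 × 72.29 = 174.2 N.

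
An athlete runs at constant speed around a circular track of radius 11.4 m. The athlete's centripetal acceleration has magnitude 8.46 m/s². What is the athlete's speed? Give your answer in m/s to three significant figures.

a_c = v²/r ⇒ v = √(a_c · r) = √(8.46 × 11.4) = √96.44 = 9.821 m/s.

9.82 m/s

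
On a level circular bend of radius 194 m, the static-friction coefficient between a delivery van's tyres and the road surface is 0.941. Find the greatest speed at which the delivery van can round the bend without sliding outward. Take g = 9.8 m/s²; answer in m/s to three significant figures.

42.3 m/s

The only inward force on a level bend is static friction, so at the limit f_s = μ_s N = μ_s m g = m v²/r.
Mass cancels: v_max = √(μ_s g r) = √(0.941 × 9.8 × 194) = √1789 = 42.30 m/s.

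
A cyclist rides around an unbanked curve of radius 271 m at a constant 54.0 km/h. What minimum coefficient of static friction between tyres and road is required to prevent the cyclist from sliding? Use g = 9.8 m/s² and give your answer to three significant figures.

v = 54.0/3.6 = 15.00 m/s.
Friction provides the centripetal force: μ_s m g = m v²/r, so μ_s = v²/(g r) = (15.00)²/(9.8 × 271) = 225.0/2656 = 0.08472.

0.0847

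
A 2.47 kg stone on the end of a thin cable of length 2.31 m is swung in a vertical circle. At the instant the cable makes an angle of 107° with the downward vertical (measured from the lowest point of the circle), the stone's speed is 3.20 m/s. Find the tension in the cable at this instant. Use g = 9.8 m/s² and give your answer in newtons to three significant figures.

3.87 N

Take the radial direction toward the centre of the circle as positive. The component of the weight along the string toward the centre is −mg cos φ (φ measured from the bottom), so Newton's second law along the string gives T − mg cos φ = m v²/r.
cos 107° = -0.2924, so T = m(v²/r + g cos φ) = 2.47 × ((3.20)²/2.31 + 9.8 × -0.2924) = 2.47 × (4.433 + (-2.865)) = 2.47 × 1.568 = 3.872 N.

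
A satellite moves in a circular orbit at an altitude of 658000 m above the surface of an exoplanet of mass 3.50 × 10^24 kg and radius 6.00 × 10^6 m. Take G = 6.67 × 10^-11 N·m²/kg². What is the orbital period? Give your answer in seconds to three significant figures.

7060 s

r = R + h = 6.00 × 10^6 + 658000 = 6.658 × 10^6 m. Gravity provides the centripetal force: G M m / r² = m v² / r ⇒ v = √(GM/r) = 5921 m/s.
T = 2πr/v = 2π × 6.658 × 10^6 / 5921 = 7065 s.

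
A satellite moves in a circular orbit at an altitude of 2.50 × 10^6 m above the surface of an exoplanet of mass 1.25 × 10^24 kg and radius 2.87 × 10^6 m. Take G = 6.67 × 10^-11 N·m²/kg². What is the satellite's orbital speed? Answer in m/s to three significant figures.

3940 m/s

Orbital radius r = R + h = 2.87 × 10^6 + 2.50 × 10^6 = 5.370 × 10^6 m.
Gravity supplies the centripetal force: G M m / r² = m v² / r, so v = √(GM/r).
v = √(6.67 × 10^-11 × 1.25 × 10^24 / 5.370 × 10^6) = √(1.553 × 10^7) = 3940 m/s.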